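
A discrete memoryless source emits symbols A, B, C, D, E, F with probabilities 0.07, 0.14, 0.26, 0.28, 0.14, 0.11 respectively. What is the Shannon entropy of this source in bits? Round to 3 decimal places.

2.433 bits

H = −Σ pᵢ log₂ pᵢ.
−0.07·log₂(0.07) = 0.2686
−0.14·log₂(0.14) = 0.3971
−0.26·log₂(0.26) = 0.5053
−0.28·log₂(0.28) = 0.5142
−0.14·log₂(0.14) = 0.3971
−0.11·log₂(0.11) = 0.3503
Sum ≈ 2.4326 → 2.433 bits.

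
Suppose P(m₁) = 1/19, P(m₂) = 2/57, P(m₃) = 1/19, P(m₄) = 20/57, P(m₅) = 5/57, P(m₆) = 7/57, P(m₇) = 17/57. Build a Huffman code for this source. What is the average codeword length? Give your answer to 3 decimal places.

2.439 bits/symbol

Repeatedly combine the two least-probable nodes; the expected code length is the sum of the merged weights.
merge 2/57 + 1/19 → 5/57
merge 1/19 + 5/57 → 8/57
merge 5/57 + 7/57 → 4/19
merge 8/57 + 4/19 → 20/57
merge 17/57 + 20/57 → 37/57
merge 20/57 + 37/57 → 1
L = 5/57 + 8/57 + 4/19 + 20/57 + 37/57 + 1 = 139/57 ≈ 2.439 bits/symbol.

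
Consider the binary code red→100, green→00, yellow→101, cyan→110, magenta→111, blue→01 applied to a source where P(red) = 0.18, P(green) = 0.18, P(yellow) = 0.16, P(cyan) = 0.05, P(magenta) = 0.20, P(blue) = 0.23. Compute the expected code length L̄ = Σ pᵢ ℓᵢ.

L̄ = Σ pᵢ·ℓᵢ = 0.18·3 + 0.18·2 + 0.16·3 + 0.05·3 + 0.20·3 + 0.23·2 = 2.59 bits/symbol.

2.59 bits/symbol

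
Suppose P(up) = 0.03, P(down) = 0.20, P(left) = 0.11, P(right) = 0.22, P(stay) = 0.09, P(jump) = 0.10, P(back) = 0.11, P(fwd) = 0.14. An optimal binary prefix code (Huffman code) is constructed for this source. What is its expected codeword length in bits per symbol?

2.9 bits/symbol

Repeatedly combine the two least-probable nodes; the expected code length is the sum of the merged weights.
merge 3/100 + 9/100 → 3/25
merge 1/10 + 11/100 → 21/100
merge 11/100 + 3/25 → 23/100
merge 7/50 + 1/5 → 17/50
merge 21/100 + 11/50 → 43/100
merge 23/100 + 17/50 → 57/100
merge 43/100 + 57/100 → 1
L = 3/25 + 21/100 + 23/100 + 17/50 + 43/100 + 57/100 + 1 = 29/10 = 2.9 bits/symbol.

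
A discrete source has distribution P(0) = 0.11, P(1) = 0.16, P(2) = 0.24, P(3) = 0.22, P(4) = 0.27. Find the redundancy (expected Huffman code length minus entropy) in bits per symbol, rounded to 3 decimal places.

Entropy H = −Σ p log₂ p ≈ 2.2580 bits.
Huffman merges: 11/100+4/25→27/100; 11/50+6/25→23/50; 27/100+27/100→27/50; 23/50+27/50→1. L = 227/100 ≈ 2.2700.
L − H = 2.2700 − 2.2580 = 0.012 bits.

0.012 bits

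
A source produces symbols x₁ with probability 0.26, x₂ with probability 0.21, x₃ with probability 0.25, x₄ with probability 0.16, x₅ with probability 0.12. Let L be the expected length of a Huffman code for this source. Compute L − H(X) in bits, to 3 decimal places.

Entropy H = −Σ p log₂ p ≈ 2.2682 bits.
Huffman merges: 3/25+4/25→7/25; 21/100+1/4→23/50; 13/50+7/25→27/50; 23/50+27/50→1. L = 57/25 ≈ 2.2800.
L − H = 2.2800 − 2.2682 = 0.012 bits.

0.012 bits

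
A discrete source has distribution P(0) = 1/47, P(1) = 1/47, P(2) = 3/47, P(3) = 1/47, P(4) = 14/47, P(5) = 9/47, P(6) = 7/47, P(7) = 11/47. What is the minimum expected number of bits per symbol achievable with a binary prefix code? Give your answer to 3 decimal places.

2.511 bits/symbol

Repeatedly combine the two least-probable nodes; the expected code length is the sum of the merged weights.
merge 1/47 + 1/47 → 2/47
merge 1/47 + 2/47 → 3/47
merge 3/47 + 3/47 → 6/47
merge 6/47 + 7/47 → 13/47
merge 9/47 + 11/47 → 20/47
merge 13/47 + 14/47 → 27/47
merge 20/47 + 27/47 → 1
L = 2/47 + 3/47 + 6/47 + 13/47 + 20/47 + 27/47 + 1 = 118/47 ≈ 2.511 bits/symbol.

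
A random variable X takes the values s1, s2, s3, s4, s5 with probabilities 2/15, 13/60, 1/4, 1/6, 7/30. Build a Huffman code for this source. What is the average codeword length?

Repeatedly combine the two least-probable nodes; the expected code length is the sum of the merged weights.
merge 2/15 + 1/6 → 3/10
merge 13/60 + 7/30 → 9/20
merge 1/4 + 3/10 → 11/20
merge 9/20 + 11/20 → 1
L = 3/10 + 9/20 + 11/20 + 1 = 23/10 = 2.3 bits/symbol.

2.3 bits/symbol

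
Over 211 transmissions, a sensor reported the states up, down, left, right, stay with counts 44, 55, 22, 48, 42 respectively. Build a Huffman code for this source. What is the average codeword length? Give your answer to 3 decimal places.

2.303 bits/symbol

Probabilities are the counts divided by 211.
Repeatedly combine the two least-probable nodes; the expected code length is the sum of the merged weights.
merge 22/211 + 42/211 → 64/211
merge 44/211 + 48/211 → 92/211
merge 55/211 + 64/211 → 119/211
merge 92/211 + 119/211 → 1
L = 64/211 + 92/211 + 119/211 + 1 = 486/211 ≈ 2.303 bits/symbol.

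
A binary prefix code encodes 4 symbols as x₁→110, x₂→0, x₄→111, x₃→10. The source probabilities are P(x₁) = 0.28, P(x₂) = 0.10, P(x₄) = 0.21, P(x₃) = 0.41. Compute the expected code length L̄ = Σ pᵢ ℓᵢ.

L̄ = Σ pᵢ·ℓᵢ = 0.28·3 + 0.10·1 + 0.21·3 + 0.41·2 = 2.39 bits/symbol.

2.39 bits/symbol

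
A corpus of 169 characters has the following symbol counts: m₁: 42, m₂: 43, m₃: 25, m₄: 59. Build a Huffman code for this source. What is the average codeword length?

2 bits/symbol

Probabilities are the counts divided by 169.
Repeatedly combine the two least-probable nodes; the expected code length is the sum of the merged weights.
merge 25/169 + 42/169 → 67/169
merge 43/169 + 59/169 → 102/169
merge 67/169 + 102/169 → 1
L = 67/169 + 102/169 + 1 = 2 bits/symbol.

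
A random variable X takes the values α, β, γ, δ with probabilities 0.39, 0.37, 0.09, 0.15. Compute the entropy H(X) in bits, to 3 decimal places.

1.784 bits

H = −Σ pᵢ log₂ pᵢ.
−0.39·log₂(0.39) = 0.5298
−0.37·log₂(0.37) = 0.5307
−0.09·log₂(0.09) = 0.3127
−0.15·log₂(0.15) = 0.4105
Sum ≈ 1.7837 → 1.784 bits.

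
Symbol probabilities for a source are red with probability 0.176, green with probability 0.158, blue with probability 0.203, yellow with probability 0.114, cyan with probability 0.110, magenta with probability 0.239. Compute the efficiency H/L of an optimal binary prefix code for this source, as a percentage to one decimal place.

98.9%

Entropy H = −Σ p log₂ p ≈ 2.5297 bits.
Huffman merges: 11/100+57/500→28/125; 79/500+22/125→167/500; 203/1000+28/125→427/1000; 239/1000+167/500→573/1000; 427/1000+573/1000→1. L = 1279/500 ≈ 2.5580.
Efficiency = H/L = 2.5297/2.5580 = 98.9%.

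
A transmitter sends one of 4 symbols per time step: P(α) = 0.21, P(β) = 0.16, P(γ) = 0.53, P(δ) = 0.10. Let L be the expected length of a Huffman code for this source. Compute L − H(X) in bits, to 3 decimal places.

0.017 bits

Entropy H = −Σ p log₂ p ≈ 1.7135 bits.
Huffman merges: 1/10+4/25→13/50; 21/100+13/50→47/100; 47/100+53/100→1. L = 173/100 ≈ 1.7300.
L − H = 1.7300 − 1.7135 = 0.017 bits.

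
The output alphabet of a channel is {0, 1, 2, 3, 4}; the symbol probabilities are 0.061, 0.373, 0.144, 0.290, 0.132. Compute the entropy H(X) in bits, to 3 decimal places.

2.083 bits

H = −Σ pᵢ log₂ pᵢ.
−0.061·log₂(0.061) = 0.2461
−0.373·log₂(0.373) = 0.5307
−0.144·log₂(0.144) = 0.4026
−0.290·log₂(0.290) = 0.5179
−0.132·log₂(0.132) = 0.3856
Sum ≈ 2.0830 → 2.083 bits.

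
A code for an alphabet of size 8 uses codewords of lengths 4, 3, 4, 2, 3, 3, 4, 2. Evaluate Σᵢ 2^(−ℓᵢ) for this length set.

1.0625

With common denominator 2^4 = 16: Σ 2^(−ℓᵢ) = 1/16 + 2/16 + 1/16 + 4/16 + 2/16 + 2/16 + 1/16 + 4/16 = 17/16 = 1.0625.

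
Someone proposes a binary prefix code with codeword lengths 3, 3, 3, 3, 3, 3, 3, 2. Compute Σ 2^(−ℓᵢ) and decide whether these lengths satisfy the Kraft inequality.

With common denominator 2^3 = 8: Σ 2^(−ℓᵢ) = 1/8 + 1/8 + 1/8 + 1/8 + 1/8 + 1/8 + 1/8 + 2/8 = 9/8 = 1.125.
Kraft's inequality requires Σ ≤ 1; here Σ = 1.125 > 1, so no such prefix code exists.

1.125; no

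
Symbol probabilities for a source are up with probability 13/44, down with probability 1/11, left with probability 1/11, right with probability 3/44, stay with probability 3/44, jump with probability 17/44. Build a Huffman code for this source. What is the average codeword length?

2.25 bits/symbol

Repeatedly combine the two least-probable nodes; the expected code length is the sum of the merged weights.
merge 3/44 + 3/44 → 3/22
merge 1/11 + 1/11 → 2/11
merge 3/22 + 2/11 → 7/22
merge 13/44 + 7/22 → 27/44
merge 17/44 + 27/44 → 1
L = 3/22 + 2/11 + 7/22 + 27/44 + 1 = 9/4 = 2.25 bits/symbol.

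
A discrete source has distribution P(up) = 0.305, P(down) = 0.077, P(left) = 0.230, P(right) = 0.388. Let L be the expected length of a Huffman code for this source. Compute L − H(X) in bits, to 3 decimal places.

0.094 bits

Entropy H = −Σ p log₂ p ≈ 1.8249 bits.
Huffman merges: 77/1000+23/100→307/1000; 61/200+307/1000→153/250; 97/250+153/250→1. L = 1919/1000 ≈ 1.9190.
L − H = 1.9190 − 1.8249 = 0.094 bits.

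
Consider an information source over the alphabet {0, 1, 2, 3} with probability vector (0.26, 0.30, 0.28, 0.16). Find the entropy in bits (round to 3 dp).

1.964 bits

H = −Σ pᵢ log₂ pᵢ.
−0.26·log₂(0.26) = 0.5053
−0.30·log₂(0.30) = 0.5211
−0.28·log₂(0.28) = 0.5142
−0.16·log₂(0.16) = 0.4230
Sum ≈ 1.9636 → 1.964 bits.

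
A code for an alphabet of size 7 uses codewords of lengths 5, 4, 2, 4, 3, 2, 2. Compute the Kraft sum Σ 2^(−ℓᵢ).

With common denominator 2^5 = 32: Σ 2^(−ℓᵢ) = 1/32 + 2/32 + 8/32 + 2/32 + 4/32 + 8/32 + 8/32 = 33/32 = 1.03125.

1.03125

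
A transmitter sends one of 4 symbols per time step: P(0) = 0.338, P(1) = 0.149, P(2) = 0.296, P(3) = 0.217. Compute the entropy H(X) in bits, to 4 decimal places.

H = −Σ pᵢ log₂ pᵢ.
−0.338·log₂(0.338) = 0.5289
−0.149·log₂(0.149) = 0.4092
−0.296·log₂(0.296) = 0.5199
−0.217·log₂(0.217) = 0.4783
Sum ≈ 1.9364 → 1.9364 bits.

1.9364 bits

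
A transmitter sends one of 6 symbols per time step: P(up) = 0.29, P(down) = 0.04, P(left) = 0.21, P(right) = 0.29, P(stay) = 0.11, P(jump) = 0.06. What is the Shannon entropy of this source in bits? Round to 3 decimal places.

H = −Σ pᵢ log₂ pᵢ.
−0.29·log₂(0.29) = 0.5179
−0.04·log₂(0.04) = 0.1858
−0.21·log₂(0.21) = 0.4728
−0.29·log₂(0.29) = 0.5179
−0.11·log₂(0.11) = 0.3503
−0.06·log₂(0.06) = 0.2435
Sum ≈ 2.2882 → 2.288 bits.

2.288 bits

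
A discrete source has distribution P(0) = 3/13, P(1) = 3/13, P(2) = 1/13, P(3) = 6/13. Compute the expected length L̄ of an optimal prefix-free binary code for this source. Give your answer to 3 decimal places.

1.846 bits/symbol

Repeatedly combine the two least-probable nodes; the expected code length is the sum of the merged weights.
merge 1/13 + 3/13 → 4/13
merge 3/13 + 4/13 → 7/13
merge 6/13 + 7/13 → 1
L = 4/13 + 7/13 + 1 = 24/13 ≈ 1.846 bits/symbol.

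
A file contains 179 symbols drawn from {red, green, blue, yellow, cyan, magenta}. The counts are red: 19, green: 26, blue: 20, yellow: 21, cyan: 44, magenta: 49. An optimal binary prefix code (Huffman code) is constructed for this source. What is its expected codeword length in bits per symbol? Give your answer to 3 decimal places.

2.480 bits/symbol

Probabilities are the counts divided by 179.
Repeatedly combine the two least-probable nodes; the expected code length is the sum of the merged weights.
merge 19/179 + 20/179 → 39/179
merge 21/179 + 26/179 → 47/179
merge 39/179 + 44/179 → 83/179
merge 47/179 + 49/179 → 96/179
merge 83/179 + 96/179 → 1
L = 39/179 + 47/179 + 83/179 + 96/179 + 1 = 444/179 ≈ 2.480 bits/symbol.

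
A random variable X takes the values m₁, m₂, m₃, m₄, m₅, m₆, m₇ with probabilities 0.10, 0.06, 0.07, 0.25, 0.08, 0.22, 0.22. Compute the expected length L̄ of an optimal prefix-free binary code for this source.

Repeatedly combine the two least-probable nodes; the expected code length is the sum of the merged weights.
merge 3/50 + 7/100 → 13/100
merge 2/25 + 1/10 → 9/50
merge 13/100 + 9/50 → 31/100
merge 11/50 + 11/50 → 11/25
merge 1/4 + 31/100 → 14/25
merge 11/25 + 14/25 → 1
L = 13/100 + 9/50 + 31/100 + 11/25 + 14/25 + 1 = 131/50 = 2.62 bits/symbol.

2.62 bits/symbol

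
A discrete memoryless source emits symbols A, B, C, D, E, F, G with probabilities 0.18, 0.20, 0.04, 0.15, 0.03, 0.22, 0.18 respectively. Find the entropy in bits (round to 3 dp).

2.584 bits

H = −Σ pᵢ log₂ pᵢ.
−0.18·log₂(0.18) = 0.4453
−0.20·log₂(0.20) = 0.4644
−0.04·log₂(0.04) = 0.1858
−0.15·log₂(0.15) = 0.4105
−0.03·log₂(0.03) = 0.1518
−0.22·log₂(0.22) = 0.4806
−0.18·log₂(0.18) = 0.4453
Sum ≈ 2.5836 → 2.584 bits.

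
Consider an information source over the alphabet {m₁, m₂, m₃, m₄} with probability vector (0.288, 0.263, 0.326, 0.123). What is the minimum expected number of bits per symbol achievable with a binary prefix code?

Repeatedly combine the two least-probable nodes; the expected code length is the sum of the merged weights.
merge 123/1000 + 263/1000 → 193/500
merge 36/125 + 163/500 → 307/500
merge 193/500 + 307/500 → 1
L = 193/500 + 307/500 + 1 = 2 bits/symbol.

2 bits/symbol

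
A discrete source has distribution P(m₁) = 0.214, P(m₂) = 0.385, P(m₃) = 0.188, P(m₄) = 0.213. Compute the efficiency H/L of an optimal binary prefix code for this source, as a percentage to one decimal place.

Entropy H = −Σ p log₂ p ≈ 1.9347 bits.
Huffman merges: 47/250+213/1000→401/1000; 107/500+77/200→599/1000; 401/1000+599/1000→1. L = 2 ≈ 2.0000.
Efficiency = H/L = 1.9347/2.0000 = 96.7%.

96.7%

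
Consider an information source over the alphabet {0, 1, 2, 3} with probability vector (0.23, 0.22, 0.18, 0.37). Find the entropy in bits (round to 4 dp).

H = −Σ pᵢ log₂ pᵢ.
−0.23·log₂(0.23) = 0.4877
−0.22·log₂(0.22) = 0.4806
−0.18·log₂(0.18) = 0.4453
−0.37·log₂(0.37) = 0.5307
Sum ≈ 1.9443 → 1.9443 bits.

1.9443 bits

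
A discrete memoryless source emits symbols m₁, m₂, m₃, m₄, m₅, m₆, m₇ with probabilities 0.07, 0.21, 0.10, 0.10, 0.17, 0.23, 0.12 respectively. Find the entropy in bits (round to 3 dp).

H = −Σ pᵢ log₂ pᵢ.
−0.07·log₂(0.07) = 0.2686
−0.21·log₂(0.21) = 0.4728
−0.10·log₂(0.10) = 0.3322
−0.10·log₂(0.10) = 0.3322
−0.17·log₂(0.17) = 0.4346
−0.23·log₂(0.23) = 0.4877
−0.12·log₂(0.12) = 0.3671
Sum ≈ 2.6951 → 2.695 bits.

2.695 bits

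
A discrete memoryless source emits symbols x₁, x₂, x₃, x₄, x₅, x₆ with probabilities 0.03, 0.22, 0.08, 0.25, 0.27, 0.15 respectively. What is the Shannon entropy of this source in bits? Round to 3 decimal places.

2.344 bits

H = −Σ pᵢ log₂ pᵢ.
−0.03·log₂(0.03) = 0.1518
−0.22·log₂(0.22) = 0.4806
−0.08·log₂(0.08) = 0.2915
−0.25·log₂(0.25) = 0.5000
−0.27·log₂(0.27) = 0.5100
−0.15·log₂(0.15) = 0.4105
Sum ≈ 2.3444 → 2.344 bits.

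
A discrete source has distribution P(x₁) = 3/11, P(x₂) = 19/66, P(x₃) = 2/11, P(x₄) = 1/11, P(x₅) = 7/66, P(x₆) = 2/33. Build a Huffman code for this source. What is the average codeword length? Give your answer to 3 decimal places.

Repeatedly combine the two least-probable nodes; the expected code length is the sum of the merged weights.
merge 2/33 + 1/11 → 5/33
merge 7/66 + 5/33 → 17/66
merge 2/11 + 17/66 → 29/66
merge 3/11 + 19/66 → 37/66
merge 29/66 + 37/66 → 1
L = 5/33 + 17/66 + 29/66 + 37/66 + 1 = 53/22 ≈ 2.409 bits/symbol.

2.409 bits/symbol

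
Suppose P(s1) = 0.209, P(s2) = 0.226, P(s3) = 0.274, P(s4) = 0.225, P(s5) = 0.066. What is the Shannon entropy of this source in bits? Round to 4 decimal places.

H = −Σ pᵢ log₂ pᵢ.
−0.209·log₂(0.209) = 0.4720
−0.226·log₂(0.226) = 0.4849
−0.274·log₂(0.274) = 0.5118
−0.225·log₂(0.225) = 0.4842
−0.066·log₂(0.066) = 0.2588
Sum ≈ 2.2117 → 2.2117 bits.

2.2117 bits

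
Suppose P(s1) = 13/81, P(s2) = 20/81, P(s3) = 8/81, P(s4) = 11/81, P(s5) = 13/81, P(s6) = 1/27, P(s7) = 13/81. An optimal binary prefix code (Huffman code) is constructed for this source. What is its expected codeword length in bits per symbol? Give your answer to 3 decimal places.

Repeatedly combine the two least-probable nodes; the expected code length is the sum of the merged weights.
merge 1/27 + 8/81 → 11/81
merge 11/81 + 11/81 → 22/81
merge 13/81 + 13/81 → 26/81
merge 13/81 + 20/81 → 11/27
merge 22/81 + 26/81 → 16/27
merge 11/27 + 16/27 → 1
L = 11/81 + 22/81 + 26/81 + 11/27 + 16/27 + 1 = 221/81 ≈ 2.728 bits/symbol.

2.728 bits/symbol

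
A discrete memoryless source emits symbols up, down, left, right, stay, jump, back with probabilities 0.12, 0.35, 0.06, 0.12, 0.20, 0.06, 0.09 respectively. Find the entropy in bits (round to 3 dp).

H = −Σ pᵢ log₂ pᵢ.
−0.12·log₂(0.12) = 0.3671
−0.35·log₂(0.35) = 0.5301
−0.06·log₂(0.06) = 0.2435
−0.12·log₂(0.12) = 0.3671
−0.20·log₂(0.20) = 0.4644
−0.06·log₂(0.06) = 0.2435
−0.09·log₂(0.09) = 0.3127
Sum ≈ 2.5283 → 2.528 bits.

2.528 bits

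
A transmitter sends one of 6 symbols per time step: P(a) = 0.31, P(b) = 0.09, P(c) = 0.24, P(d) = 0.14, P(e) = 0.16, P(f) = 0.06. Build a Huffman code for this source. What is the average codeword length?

2.44 bits/symbol

Repeatedly combine the two least-probable nodes; the expected code length is the sum of the merged weights.
merge 3/50 + 9/100 → 3/20
merge 7/50 + 3/20 → 29/100
merge 4/25 + 6/25 → 2/5
merge 29/100 + 31/100 → 3/5
merge 2/5 + 3/5 → 1
L = 3/20 + 29/100 + 2/5 + 3/5 + 1 = 61/25 = 2.44 bits/symbol.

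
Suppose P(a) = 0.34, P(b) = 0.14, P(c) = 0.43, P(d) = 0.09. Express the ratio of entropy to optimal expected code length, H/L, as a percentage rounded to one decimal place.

Entropy H = −Σ p log₂ p ≈ 1.7625 bits.
Huffman merges: 9/100+7/50→23/100; 23/100+17/50→57/100; 43/100+57/100→1. L = 9/5 ≈ 1.8000.
Efficiency = H/L = 1.7625/1.8000 = 97.9%.

97.9%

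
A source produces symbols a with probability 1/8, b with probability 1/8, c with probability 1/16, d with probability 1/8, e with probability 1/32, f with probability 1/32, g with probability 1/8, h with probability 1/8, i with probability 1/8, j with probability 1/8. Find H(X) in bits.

3.1875 bits

Each probability is a power of 1/2, so log₂(1/p) is an integer.
H = Σ p·log₂(1/p) = 1/8·3 + 1/8·3 + 1/16·4 + 1/8·3 + 1/32·5 + 1/32·5 + 1/8·3 + 1/8·3 + 1/8·3 + 1/8·3 = 3.1875 bits.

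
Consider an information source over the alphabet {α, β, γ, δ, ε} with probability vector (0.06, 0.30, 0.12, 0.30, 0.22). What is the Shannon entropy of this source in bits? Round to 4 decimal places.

H = −Σ pᵢ log₂ pᵢ.
−0.06·log₂(0.06) = 0.2435
−0.30·log₂(0.30) = 0.5211
−0.12·log₂(0.12) = 0.3671
−0.30·log₂(0.30) = 0.5211
−0.22·log₂(0.22) = 0.4806
Sum ≈ 2.1334 → 2.1334 bits.

2.1334 bits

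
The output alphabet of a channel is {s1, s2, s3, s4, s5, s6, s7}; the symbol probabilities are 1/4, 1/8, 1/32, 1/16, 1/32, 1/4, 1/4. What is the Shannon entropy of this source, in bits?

2.4375 bits

Each probability is a power of 1/2, so log₂(1/p) is an integer.
H = Σ p·log₂(1/p) = 1/4·2 + 1/8·3 + 1/32·5 + 1/16·4 + 1/32·5 + 1/4·2 + 1/4·2 = 2.4375 bits.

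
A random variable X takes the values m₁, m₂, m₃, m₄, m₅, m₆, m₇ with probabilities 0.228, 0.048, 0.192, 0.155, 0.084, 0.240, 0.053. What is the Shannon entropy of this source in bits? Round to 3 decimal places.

2.590 bits

H = −Σ pᵢ log₂ pᵢ.
−0.228·log₂(0.228) = 0.4863
−0.048·log₂(0.048) = 0.2103
−0.192·log₂(0.192) = 0.4571
−0.155·log₂(0.155) = 0.4169
−0.084·log₂(0.084) = 0.3002
−0.240·log₂(0.240) = 0.4941
−0.053·log₂(0.053) = 0.2246
Sum ≈ 2.5895 → 2.590 bits.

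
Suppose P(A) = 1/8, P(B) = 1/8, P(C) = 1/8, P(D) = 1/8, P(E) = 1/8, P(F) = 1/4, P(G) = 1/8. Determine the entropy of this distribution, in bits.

Each probability is a power of 1/2, so log₂(1/p) is an integer.
H = Σ p·log₂(1/p) = 1/8·3 + 1/8·3 + 1/8·3 + 1/8·3 + 1/8·3 + 1/4·2 + 1/8·3 = 2.75 bits.

2.75 bits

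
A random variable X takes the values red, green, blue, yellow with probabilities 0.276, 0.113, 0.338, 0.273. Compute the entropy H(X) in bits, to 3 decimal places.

1.908 bits

H = −Σ pᵢ log₂ pᵢ.
−0.276·log₂(0.276) = 0.5126
−0.113·log₂(0.113) = 0.3555
−0.338·log₂(0.338) = 0.5289
−0.273·log₂(0.273) = 0.5113
Sum ≈ 1.9083 → 1.908 bits.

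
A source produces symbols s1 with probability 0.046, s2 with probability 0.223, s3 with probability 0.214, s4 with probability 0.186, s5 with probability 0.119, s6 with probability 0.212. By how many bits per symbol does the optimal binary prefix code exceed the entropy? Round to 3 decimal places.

0.062 bits

Entropy H = −Σ p log₂ p ≈ 2.4543 bits.
Huffman merges: 23/500+119/1000→33/200; 33/200+93/500→351/1000; 53/250+107/500→213/500; 223/1000+351/1000→287/500; 213/500+287/500→1. L = 629/250 ≈ 2.5160.
L − H = 2.5160 − 2.4543 = 0.062 bits.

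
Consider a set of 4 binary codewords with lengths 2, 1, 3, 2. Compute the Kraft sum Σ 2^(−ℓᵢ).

1.125

With common denominator 2^3 = 8: Σ 2^(−ℓᵢ) = 2/8 + 4/8 + 1/8 + 2/8 = 9/8 = 1.125.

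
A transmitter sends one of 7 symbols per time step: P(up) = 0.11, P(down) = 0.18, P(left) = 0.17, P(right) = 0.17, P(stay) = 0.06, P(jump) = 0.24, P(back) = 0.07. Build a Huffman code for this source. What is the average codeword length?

Repeatedly combine the two least-probable nodes; the expected code length is the sum of the merged weights.
merge 3/50 + 7/100 → 13/100
merge 11/100 + 13/100 → 6/25
merge 17/100 + 17/100 → 17/50
merge 9/50 + 6/25 → 21/50
merge 6/25 + 17/50 → 29/50
merge 21/50 + 29/50 → 1
L = 13/100 + 6/25 + 17/50 + 21/50 + 29/50 + 1 = 271/100 = 2.71 bits/symbol.

2.71 bits/symbol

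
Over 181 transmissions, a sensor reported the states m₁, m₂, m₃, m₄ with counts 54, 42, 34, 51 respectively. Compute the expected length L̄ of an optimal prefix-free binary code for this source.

2 bits/symbol

Probabilities are the counts divided by 181.
Repeatedly combine the two least-probable nodes; the expected code length is the sum of the merged weights.
merge 34/181 + 42/181 → 76/181
merge 51/181 + 54/181 → 105/181
merge 76/181 + 105/181 → 1
L = 76/181 + 105/181 + 1 = 2 bits/symbol.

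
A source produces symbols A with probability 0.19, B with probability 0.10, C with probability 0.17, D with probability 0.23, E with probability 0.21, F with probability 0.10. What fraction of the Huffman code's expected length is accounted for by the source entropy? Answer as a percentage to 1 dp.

98.2%

Entropy H = −Σ p log₂ p ≈ 2.5147 bits.
Huffman merges: 1/10+1/10→1/5; 17/100+19/100→9/25; 1/5+21/100→41/100; 23/100+9/25→59/100; 41/100+59/100→1. L = 64/25 ≈ 2.5600.
Efficiency = H/L = 2.5147/2.5600 = 98.2%.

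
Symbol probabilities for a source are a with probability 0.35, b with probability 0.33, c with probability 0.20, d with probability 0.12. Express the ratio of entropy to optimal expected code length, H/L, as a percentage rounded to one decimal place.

95.9%

Entropy H = −Σ p log₂ p ≈ 1.8894 bits.
Huffman merges: 3/25+1/5→8/25; 8/25+33/100→13/20; 7/20+13/20→1. L = 197/100 ≈ 1.9700.
Efficiency = H/L = 1.8894/1.9700 = 95.9%.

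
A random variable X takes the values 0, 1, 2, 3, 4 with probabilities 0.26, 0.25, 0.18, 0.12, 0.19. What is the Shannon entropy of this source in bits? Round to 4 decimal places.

2.2729 bits

H = −Σ pᵢ log₂ pᵢ.
−0.26·log₂(0.26) = 0.5053
−0.25·log₂(0.25) = 0.5000
−0.18·log₂(0.18) = 0.4453
−0.12·log₂(0.12) = 0.3671
−0.19·log₂(0.19) = 0.4552
Sum ≈ 2.2729 → 2.2729 bits.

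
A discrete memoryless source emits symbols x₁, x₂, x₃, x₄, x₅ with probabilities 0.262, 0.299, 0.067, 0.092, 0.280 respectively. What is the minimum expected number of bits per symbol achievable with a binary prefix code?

2.159 bits/symbol

Repeatedly combine the two least-probable nodes; the expected code length is the sum of the merged weights.
merge 67/1000 + 23/250 → 159/1000
merge 159/1000 + 131/500 → 421/1000
merge 7/25 + 299/1000 → 579/1000
merge 421/1000 + 579/1000 → 1
L = 159/1000 + 421/1000 + 579/1000 + 1 = 2159/1000 = 2.159 bits/symbol.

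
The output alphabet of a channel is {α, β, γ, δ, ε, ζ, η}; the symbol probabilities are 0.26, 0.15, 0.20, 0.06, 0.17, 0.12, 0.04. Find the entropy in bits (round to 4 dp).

H = −Σ pᵢ log₂ pᵢ.
−0.26·log₂(0.26) = 0.5053
−0.15·log₂(0.15) = 0.4105
−0.20·log₂(0.20) = 0.4644
−0.06·log₂(0.06) = 0.2435
−0.17·log₂(0.17) = 0.4346
−0.12·log₂(0.12) = 0.3671
−0.04·log₂(0.04) = 0.1858
Sum ≈ 2.6112 → 2.6112 bits.

2.6112 bits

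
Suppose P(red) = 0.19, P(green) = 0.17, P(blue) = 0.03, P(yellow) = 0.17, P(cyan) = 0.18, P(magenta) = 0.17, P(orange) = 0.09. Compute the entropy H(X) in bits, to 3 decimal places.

2.669 bits

H = −Σ pᵢ log₂ pᵢ.
−0.19·log₂(0.19) = 0.4552
−0.17·log₂(0.17) = 0.4346
−0.03·log₂(0.03) = 0.1518
−0.17·log₂(0.17) = 0.4346
−0.18·log₂(0.18) = 0.4453
−0.17·log₂(0.17) = 0.4346
−0.09·log₂(0.09) = 0.3127
Sum ≈ 2.6687 → 2.669 bits.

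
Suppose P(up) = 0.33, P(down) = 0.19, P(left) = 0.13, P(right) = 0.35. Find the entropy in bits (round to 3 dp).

1.896 bits

H = −Σ pᵢ log₂ pᵢ.
−0.33·log₂(0.33) = 0.5278
−0.19·log₂(0.19) = 0.4552
−0.13·log₂(0.13) = 0.3826
−0.35·log₂(0.35) = 0.5301
Sum ≈ 1.8958 → 1.896 bits.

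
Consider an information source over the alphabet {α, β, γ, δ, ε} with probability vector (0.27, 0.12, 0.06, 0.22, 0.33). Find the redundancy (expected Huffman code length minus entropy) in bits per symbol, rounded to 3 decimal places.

0.051 bits

Entropy H = −Σ p log₂ p ≈ 2.1290 bits.
Huffman merges: 3/50+3/25→9/50; 9/50+11/50→2/5; 27/100+33/100→3/5; 2/5+3/5→1. L = 109/50 ≈ 2.1800.
L − H = 2.1800 − 2.1290 = 0.051 bits.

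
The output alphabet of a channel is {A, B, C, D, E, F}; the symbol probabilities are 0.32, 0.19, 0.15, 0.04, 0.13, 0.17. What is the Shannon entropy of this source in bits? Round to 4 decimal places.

2.3948 bits

H = −Σ pᵢ log₂ pᵢ.
−0.32·log₂(0.32) = 0.5260
−0.19·log₂(0.19) = 0.4552
−0.15·log₂(0.15) = 0.4105
−0.04·log₂(0.04) = 0.1858
−0.13·log₂(0.13) = 0.3826
−0.17·log₂(0.17) = 0.4346
Sum ≈ 2.3948 → 2.3948 bits.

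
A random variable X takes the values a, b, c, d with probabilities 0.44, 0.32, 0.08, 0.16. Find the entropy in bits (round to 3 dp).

1.762 bits

H = −Σ pᵢ log₂ pᵢ.
−0.44·log₂(0.44) = 0.5211
−0.32·log₂(0.32) = 0.5260
−0.08·log₂(0.08) = 0.2915
−0.16·log₂(0.16) = 0.4230
Sum ≈ 1.7617 → 1.762 bits.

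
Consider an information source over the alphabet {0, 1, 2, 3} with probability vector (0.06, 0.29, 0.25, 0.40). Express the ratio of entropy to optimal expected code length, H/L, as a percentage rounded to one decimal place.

Entropy H = −Σ p log₂ p ≈ 1.7902 bits.
Huffman merges: 3/50+1/4→31/100; 29/100+31/100→3/5; 2/5+3/5→1. L = 191/100 ≈ 1.9100.
Efficiency = H/L = 1.7902/1.9100 = 93.7%.

93.7%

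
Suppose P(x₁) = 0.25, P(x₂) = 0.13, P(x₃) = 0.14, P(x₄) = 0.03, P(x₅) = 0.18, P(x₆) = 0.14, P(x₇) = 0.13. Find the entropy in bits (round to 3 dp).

H = −Σ pᵢ log₂ pᵢ.
−0.25·log₂(0.25) = 0.5000
−0.13·log₂(0.13) = 0.3826
−0.14·log₂(0.14) = 0.3971
−0.03·log₂(0.03) = 0.1518
−0.18·log₂(0.18) = 0.4453
−0.14·log₂(0.14) = 0.3971
−0.13·log₂(0.13) = 0.3826
Sum ≈ 2.6566 → 2.657 bits.

2.657 bits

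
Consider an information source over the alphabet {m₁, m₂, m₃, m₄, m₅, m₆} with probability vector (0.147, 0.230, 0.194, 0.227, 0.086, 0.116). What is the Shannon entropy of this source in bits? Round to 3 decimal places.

H = −Σ pᵢ log₂ pᵢ.
−0.147·log₂(0.147) = 0.4066
−0.230·log₂(0.230) = 0.4877
−0.194·log₂(0.194) = 0.4590
−0.227·log₂(0.227) = 0.4856
−0.086·log₂(0.086) = 0.3044
−0.116·log₂(0.116) = 0.3605
Sum ≈ 2.5038 → 2.504 bits.

2.504 bits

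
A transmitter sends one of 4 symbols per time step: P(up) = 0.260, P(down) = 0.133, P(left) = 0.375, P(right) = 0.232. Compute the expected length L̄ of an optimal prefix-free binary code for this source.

1.99 bits/symbol

Repeatedly combine the two least-probable nodes; the expected code length is the sum of the merged weights.
merge 133/1000 + 29/125 → 73/200
merge 13/50 + 73/200 → 5/8
merge 3/8 + 5/8 → 1
L = 73/200 + 5/8 + 1 = 199/100 = 1.99 bits/symbol.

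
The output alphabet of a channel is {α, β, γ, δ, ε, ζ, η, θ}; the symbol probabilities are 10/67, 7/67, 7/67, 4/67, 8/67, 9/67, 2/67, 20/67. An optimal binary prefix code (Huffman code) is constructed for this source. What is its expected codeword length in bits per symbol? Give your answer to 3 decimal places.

Repeatedly combine the two least-probable nodes; the expected code length is the sum of the merged weights.
merge 2/67 + 4/67 → 6/67
merge 6/67 + 7/67 → 13/67
merge 7/67 + 8/67 → 15/67
merge 9/67 + 10/67 → 19/67
merge 13/67 + 15/67 → 28/67
merge 19/67 + 20/67 → 39/67
merge 28/67 + 39/67 → 1
L = 6/67 + 13/67 + 15/67 + 19/67 + 28/67 + 39/67 + 1 = 187/67 ≈ 2.791 bits/symbol.

2.791 bits/symbol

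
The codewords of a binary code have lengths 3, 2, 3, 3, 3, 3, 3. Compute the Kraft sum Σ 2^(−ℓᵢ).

With common denominator 2^3 = 8: Σ 2^(−ℓᵢ) = 1/8 + 2/8 + 1/8 + 1/8 + 1/8 + 1/8 + 1/8 = 8/8 = 1.

1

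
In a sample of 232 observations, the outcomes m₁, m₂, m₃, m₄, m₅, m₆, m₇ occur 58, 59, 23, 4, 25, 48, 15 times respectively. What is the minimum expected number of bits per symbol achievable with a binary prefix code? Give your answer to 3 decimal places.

2.552 bits/symbol

Probabilities are the counts divided by 232.
Repeatedly combine the two least-probable nodes; the expected code length is the sum of the merged weights.
merge 1/58 + 15/232 → 19/232
merge 19/232 + 23/232 → 21/116
merge 25/232 + 21/116 → 67/232
merge 6/29 + 1/4 → 53/116
merge 59/232 + 67/232 → 63/116
merge 53/116 + 63/116 → 1
L = 19/232 + 21/116 + 67/232 + 53/116 + 63/116 + 1 = 74/29 ≈ 2.552 bits/symbol.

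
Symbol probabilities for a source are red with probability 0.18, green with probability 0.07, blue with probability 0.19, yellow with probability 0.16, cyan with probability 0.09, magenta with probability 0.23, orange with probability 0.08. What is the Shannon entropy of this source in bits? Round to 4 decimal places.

H = −Σ pᵢ log₂ pᵢ.
−0.18·log₂(0.18) = 0.4453
−0.07·log₂(0.07) = 0.2686
−0.19·log₂(0.19) = 0.4552
−0.16·log₂(0.16) = 0.4230
−0.09·log₂(0.09) = 0.3127
−0.23·log₂(0.23) = 0.4877
−0.08·log₂(0.08) = 0.2915
Sum ≈ 2.6839 → 2.6839 bits.

2.6839 bits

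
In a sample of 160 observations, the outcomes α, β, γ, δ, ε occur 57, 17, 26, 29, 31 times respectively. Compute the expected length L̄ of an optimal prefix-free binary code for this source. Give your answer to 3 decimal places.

Probabilities are the counts divided by 160.
Repeatedly combine the two least-probable nodes; the expected code length is the sum of the merged weights.
merge 17/160 + 13/80 → 43/160
merge 29/160 + 31/160 → 3/8
merge 43/160 + 57/160 → 5/8
merge 3/8 + 5/8 → 1
L = 43/160 + 3/8 + 5/8 + 1 = 363/160 ≈ 2.269 bits/symbol.

2.269 bits/symbol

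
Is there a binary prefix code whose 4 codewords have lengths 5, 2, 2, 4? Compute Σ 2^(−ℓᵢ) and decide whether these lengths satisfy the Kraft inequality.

0.59375; yes

With common denominator 2^5 = 32: Σ 2^(−ℓᵢ) = 1/32 + 8/32 + 8/32 + 2/32 = 19/32 = 0.59375.
Kraft's inequality requires Σ ≤ 1; here Σ = 0.59375 ≤ 1, so such a prefix code exists.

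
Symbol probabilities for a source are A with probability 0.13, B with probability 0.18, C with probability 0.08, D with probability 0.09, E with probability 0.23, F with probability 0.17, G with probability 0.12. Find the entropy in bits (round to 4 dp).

2.7214 bits

H = −Σ pᵢ log₂ pᵢ.
−0.13·log₂(0.13) = 0.3826
−0.18·log₂(0.18) = 0.4453
−0.08·log₂(0.08) = 0.2915
−0.09·log₂(0.09) = 0.3127
−0.23·log₂(0.23) = 0.4877
−0.17·log₂(0.17) = 0.4346
−0.12·log₂(0.12) = 0.3671
Sum ≈ 2.7214 → 2.7214 bits.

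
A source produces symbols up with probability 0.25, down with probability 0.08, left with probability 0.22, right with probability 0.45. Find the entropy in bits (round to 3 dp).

H = −Σ pᵢ log₂ pᵢ.
−0.25·log₂(0.25) = 0.5000
−0.08·log₂(0.08) = 0.2915
−0.22·log₂(0.22) = 0.4806
−0.45·log₂(0.45) = 0.5184
Sum ≈ 1.7905 → 1.790 bits.

1.790 bits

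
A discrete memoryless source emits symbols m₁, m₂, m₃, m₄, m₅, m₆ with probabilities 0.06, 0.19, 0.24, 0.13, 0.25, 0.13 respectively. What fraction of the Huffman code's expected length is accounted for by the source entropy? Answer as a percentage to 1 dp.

Entropy H = −Σ p log₂ p ≈ 2.4582 bits.
Huffman merges: 3/50+13/100→19/100; 13/100+19/100→8/25; 19/100+6/25→43/100; 1/4+8/25→57/100; 43/100+57/100→1. L = 251/100 ≈ 2.5100.
Efficiency = H/L = 2.4582/2.5100 = 97.9%.

97.9%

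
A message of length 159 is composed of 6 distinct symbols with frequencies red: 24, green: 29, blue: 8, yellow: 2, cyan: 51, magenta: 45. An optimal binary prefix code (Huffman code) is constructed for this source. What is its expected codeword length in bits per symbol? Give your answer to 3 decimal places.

2.277 bits/symbol

Probabilities are the counts divided by 159.
Repeatedly combine the two least-probable nodes; the expected code length is the sum of the merged weights.
merge 2/159 + 8/159 → 10/159
merge 10/159 + 8/53 → 34/159
merge 29/159 + 34/159 → 21/53
merge 15/53 + 17/53 → 32/53
merge 21/53 + 32/53 → 1
L = 10/159 + 34/159 + 21/53 + 32/53 + 1 = 362/159 ≈ 2.277 bits/symbol.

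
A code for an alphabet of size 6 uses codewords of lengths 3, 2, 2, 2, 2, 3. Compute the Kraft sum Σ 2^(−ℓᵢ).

With common denominator 2^3 = 8: Σ 2^(−ℓᵢ) = 1/8 + 2/8 + 2/8 + 2/8 + 2/8 + 1/8 = 10/8 = 1.25.

1.25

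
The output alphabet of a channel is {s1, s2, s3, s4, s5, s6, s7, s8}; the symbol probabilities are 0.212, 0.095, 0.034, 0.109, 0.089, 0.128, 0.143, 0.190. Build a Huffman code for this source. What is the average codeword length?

2.911 bits/symbol

Repeatedly combine the two least-probable nodes; the expected code length is the sum of the merged weights.
merge 17/500 + 89/1000 → 123/1000
merge 19/200 + 109/1000 → 51/250
merge 123/1000 + 16/125 → 251/1000
merge 143/1000 + 19/100 → 333/1000
merge 51/250 + 53/250 → 52/125
merge 251/1000 + 333/1000 → 73/125
merge 52/125 + 73/125 → 1
L = 123/1000 + 51/250 + 251/1000 + 333/1000 + 52/125 + 73/125 + 1 = 2911/1000 = 2.911 bits/symbol.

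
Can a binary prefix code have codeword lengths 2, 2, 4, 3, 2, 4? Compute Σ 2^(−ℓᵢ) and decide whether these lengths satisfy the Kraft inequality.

1; yes

With common denominator 2^4 = 16: Σ 2^(−ℓᵢ) = 4/16 + 4/16 + 1/16 + 2/16 + 4/16 + 1/16 = 16/16 = 1.
Kraft's inequality requires Σ ≤ 1; here Σ = 1 ≤ 1, so such a prefix code exists.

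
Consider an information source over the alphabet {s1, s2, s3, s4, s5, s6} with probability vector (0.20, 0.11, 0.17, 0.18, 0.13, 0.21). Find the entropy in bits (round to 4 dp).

2.5500 bits

H = −Σ pᵢ log₂ pᵢ.
−0.20·log₂(0.20) = 0.4644
−0.11·log₂(0.11) = 0.3503
−0.17·log₂(0.17) = 0.4346
−0.18·log₂(0.18) = 0.4453
−0.13·log₂(0.13) = 0.3826
−0.21·log₂(0.21) = 0.4728
Sum ≈ 2.5500 → 2.5500 bits.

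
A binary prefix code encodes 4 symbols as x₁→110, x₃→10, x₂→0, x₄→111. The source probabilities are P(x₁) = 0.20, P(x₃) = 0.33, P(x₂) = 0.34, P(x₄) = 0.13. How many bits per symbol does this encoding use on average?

1.99 bits/symbol

L̄ = Σ pᵢ·ℓᵢ = 0.20·3 + 0.33·2 + 0.34·1 + 0.13·3 = 1.99 bits/symbol.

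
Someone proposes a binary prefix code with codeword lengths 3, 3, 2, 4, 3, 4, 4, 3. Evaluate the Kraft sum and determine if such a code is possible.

0.9375; yes

With common denominator 2^4 = 16: Σ 2^(−ℓᵢ) = 2/16 + 2/16 + 4/16 + 1/16 + 2/16 + 1/16 + 1/16 + 2/16 = 15/16 = 0.9375.
Kraft's inequality requires Σ ≤ 1; here Σ = 0.9375 ≤ 1, so such a prefix code exists.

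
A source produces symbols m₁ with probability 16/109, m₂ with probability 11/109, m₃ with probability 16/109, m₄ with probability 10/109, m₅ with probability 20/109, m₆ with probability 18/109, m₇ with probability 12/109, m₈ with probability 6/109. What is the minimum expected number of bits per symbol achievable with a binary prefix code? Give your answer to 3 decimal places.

2.963 bits/symbol

Repeatedly combine the two least-probable nodes; the expected code length is the sum of the merged weights.
merge 6/109 + 10/109 → 16/109
merge 11/109 + 12/109 → 23/109
merge 16/109 + 16/109 → 32/109
merge 16/109 + 18/109 → 34/109
merge 20/109 + 23/109 → 43/109
merge 32/109 + 34/109 → 66/109
merge 43/109 + 66/109 → 1
L = 16/109 + 23/109 + 32/109 + 34/109 + 43/109 + 66/109 + 1 = 323/109 ≈ 2.963 bits/symbol.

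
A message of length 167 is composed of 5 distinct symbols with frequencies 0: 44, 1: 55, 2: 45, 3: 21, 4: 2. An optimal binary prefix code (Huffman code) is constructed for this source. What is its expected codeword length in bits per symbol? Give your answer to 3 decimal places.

Probabilities are the counts divided by 167.
Repeatedly combine the two least-probable nodes; the expected code length is the sum of the merged weights.
merge 2/167 + 21/167 → 23/167
merge 23/167 + 44/167 → 67/167
merge 45/167 + 55/167 → 100/167
merge 67/167 + 100/167 → 1
L = 23/167 + 67/167 + 100/167 + 1 = 357/167 ≈ 2.138 bits/symbol.

2.138 bits/symbol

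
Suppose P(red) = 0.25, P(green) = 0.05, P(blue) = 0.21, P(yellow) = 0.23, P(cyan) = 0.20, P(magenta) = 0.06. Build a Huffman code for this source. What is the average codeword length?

Repeatedly combine the two least-probable nodes; the expected code length is the sum of the merged weights.
merge 1/20 + 3/50 → 11/100
merge 11/100 + 1/5 → 31/100
merge 21/100 + 23/100 → 11/25
merge 1/4 + 31/100 → 14/25
merge 11/25 + 14/25 → 1
L = 11/100 + 31/100 + 11/25 + 14/25 + 1 = 121/50 = 2.42 bits/symbol.

2.42 bits/symbol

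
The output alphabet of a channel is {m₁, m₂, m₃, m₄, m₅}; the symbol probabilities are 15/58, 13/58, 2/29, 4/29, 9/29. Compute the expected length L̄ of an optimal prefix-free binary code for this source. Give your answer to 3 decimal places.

Repeatedly combine the two least-probable nodes; the expected code length is the sum of the merged weights.
merge 2/29 + 4/29 → 6/29
merge 6/29 + 13/58 → 25/58
merge 15/58 + 9/29 → 33/58
merge 25/58 + 33/58 → 1
L = 6/29 + 25/58 + 33/58 + 1 = 64/29 ≈ 2.207 bits/symbol.

2.207 bits/symbol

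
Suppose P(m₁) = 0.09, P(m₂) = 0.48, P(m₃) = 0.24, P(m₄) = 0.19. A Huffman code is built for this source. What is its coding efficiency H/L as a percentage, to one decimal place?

98.3%

Entropy H = −Σ p log₂ p ≈ 1.7703 bits.
Huffman merges: 9/100+19/100→7/25; 6/25+7/25→13/25; 12/25+13/25→1. L = 9/5 ≈ 1.8000.
Efficiency = H/L = 1.7703/1.8000 = 98.3%.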